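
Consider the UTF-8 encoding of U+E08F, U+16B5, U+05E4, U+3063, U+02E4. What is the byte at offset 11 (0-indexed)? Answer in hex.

U+E08F → 3-byte form EE 82 8F at offsets 0–2.
U+16B5 → 3-byte form E1 9A B5 at offsets 3–5.
U+05E4 → 2-byte form D7 A4 at offsets 6–7.
U+3063 → 3-byte form E3 81 A3 at offsets 8–10.
U+02E4 → 2-byte form CB A4 at offsets 11–12.
Offset 11 falls in char 5's range; it's byte 1 of CB A4 = 0xCB.

0xCB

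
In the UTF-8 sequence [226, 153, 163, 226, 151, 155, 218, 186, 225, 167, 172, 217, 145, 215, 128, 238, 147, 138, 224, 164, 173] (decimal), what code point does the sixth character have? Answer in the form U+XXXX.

U+05C0

Offset 0: leading byte 0xE2 = 11100010 → 3-byte char #1 = E2 99 A3.
Offset 3: leading byte 0xE2 = 11100010 → 3-byte char #2 = E2 97 9B.
Offset 6: leading byte 0xDA = 11011010 → 2-byte char #3 = DA BA.
Offset 8: leading byte 0xE1 = 11100001 → 3-byte char #4 = E1 A7 AC.
Offset 11: leading byte 0xD9 = 11011001 → 2-byte char #5 = D9 91.
Offset 13: leading byte 0xD7 = 11010111 → 2-byte char #6 = D7 80.
Leading byte 0xD7 = 11010111 matches 110xxxxx → 2-byte sequence.
Byte 1: 0xD7 = 11010111, payload 10111 (5 bits).
Byte 2: 0x80 = 10000000 (10xxxxxx ✓), payload 000000.
Concatenate: 10111000000 = 0x5C0 (11 bits → U+05C0).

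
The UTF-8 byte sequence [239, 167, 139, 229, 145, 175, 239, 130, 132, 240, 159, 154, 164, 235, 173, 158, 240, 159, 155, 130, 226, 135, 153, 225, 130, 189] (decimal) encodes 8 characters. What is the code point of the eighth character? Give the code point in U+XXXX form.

U+10BD

Offset 0: leading byte 0xEF = 11101111 → 3-byte char #1 = EF A7 8B.
Offset 3: leading byte 0xE5 = 11100101 → 3-byte char #2 = E5 91 AF.
Offset 6: leading byte 0xEF = 11101111 → 3-byte char #3 = EF 82 84.
Offset 9: leading byte 0xF0 = 11110000 → 4-byte char #4 = F0 9F 9A A4.
Offset 13: leading byte 0xEB = 11101011 → 3-byte char #5 = EB AD 9E.
Offset 16: leading byte 0xF0 = 11110000 → 4-byte char #6 = F0 9F 9B 82.
Offset 20: leading byte 0xE2 = 11100010 → 3-byte char #7 = E2 87 99.
Offset 23: leading byte 0xE1 = 11100001 → 3-byte char #8 = E1 82 BD.
Leading byte 0xE1 = 11100001 matches 1110xxxx → 3-byte sequence.
Byte 1: 0xE1 = 11100001, payload 0001 (4 bits).
Byte 2: 0x82 = 10000010 (10xxxxxx ✓), payload 000010.
Byte 3: 0xBD = 10111101 (10xxxxxx ✓), payload 111101.
Concatenate: 0001000010111101 = 0x10BD (16 bits → U+10BD).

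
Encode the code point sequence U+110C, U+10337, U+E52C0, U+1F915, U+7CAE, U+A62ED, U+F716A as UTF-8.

E1 84 8C F0 90 8C B7 F3 A5 8B 80 F0 9F A4 95 E7 B2 AE F2 A6 8B AD F3 B7 85 AA

U+110C: 3-byte form → E1 84 8C.
U+10337: 4-byte form → F0 90 8C B7.
U+E52C0: 4-byte form → F3 A5 8B 80.
U+1F915: 4-byte form → F0 9F A4 95.
U+7CAE: 3-byte form → E7 B2 AE.
U+A62ED: 4-byte form → F2 A6 8B AD.
U+F716A: 4-byte form → F3 B7 85 AA.
Concatenated (26 bytes): E1 84 8C F0 90 8C B7 F3 A5 8B 80 F0 9F A4 95 E7 B2 AE F2 A6 8B AD F3 B7 85 AA.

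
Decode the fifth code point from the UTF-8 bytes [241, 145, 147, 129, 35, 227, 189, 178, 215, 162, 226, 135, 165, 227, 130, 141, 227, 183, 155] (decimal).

Offset 0: leading byte 0xF1 = 11110001 → 4-byte char #1 = F1 91 93 81.
Offset 4: leading byte 0x23 = 00100011 → 1-byte char #2 = 23.
Offset 5: leading byte 0xE3 = 11100011 → 3-byte char #3 = E3 BD B2.
Offset 8: leading byte 0xD7 = 11010111 → 2-byte char #4 = D7 A2.
Offset 10: leading byte 0xE2 = 11100010 → 3-byte char #5 = E2 87 A5.
Leading byte 0xE2 = 11100010 matches 1110xxxx → 3-byte sequence.
Byte 1: 0xE2 = 11100010, payload 0010 (4 bits).
Byte 2: 0x87 = 10000111 (10xxxxxx ✓), payload 000111.
Byte 3: 0xA5 = 10100101 (10xxxxxx ✓), payload 100101.
Concatenate: 0010000111100101 = 0x21E5 (16 bits → U+21E5).

U+21E5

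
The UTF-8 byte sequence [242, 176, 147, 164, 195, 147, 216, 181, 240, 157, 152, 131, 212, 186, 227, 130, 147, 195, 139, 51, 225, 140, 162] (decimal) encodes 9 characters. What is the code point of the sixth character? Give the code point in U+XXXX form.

Offset 0: leading byte 0xF2 = 11110010 → 4-byte char #1 = F2 B0 93 A4.
Offset 4: leading byte 0xC3 = 11000011 → 2-byte char #2 = C3 93.
Offset 6: leading byte 0xD8 = 11011000 → 2-byte char #3 = D8 B5.
Offset 8: leading byte 0xF0 = 11110000 → 4-byte char #4 = F0 9D 98 83.
Offset 12: leading byte 0xD4 = 11010100 → 2-byte char #5 = D4 BA.
Offset 14: leading byte 0xE3 = 11100011 → 3-byte char #6 = E3 82 93.
Leading byte 0xE3 = 11100011 matches 1110xxxx → 3-byte sequence.
Byte 1: 0xE3 = 11100011, payload 0011 (4 bits).
Byte 2: 0x82 = 10000010 (10xxxxxx ✓), payload 000010.
Byte 3: 0x93 = 10010011 (10xxxxxx ✓), payload 010011.
Concatenate: 0011000010010011 = 0x3093 (16 bits → U+3093).

U+3093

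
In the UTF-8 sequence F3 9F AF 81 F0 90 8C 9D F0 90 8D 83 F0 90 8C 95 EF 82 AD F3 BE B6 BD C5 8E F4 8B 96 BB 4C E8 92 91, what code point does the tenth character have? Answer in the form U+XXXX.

Offset 0: leading byte 0xF3 = 11110011 → 4-byte char #1 = F3 9F AF 81.
Offset 4: leading byte 0xF0 = 11110000 → 4-byte char #2 = F0 90 8C 9D.
Offset 8: leading byte 0xF0 = 11110000 → 4-byte char #3 = F0 90 8D 83.
Offset 12: leading byte 0xF0 = 11110000 → 4-byte char #4 = F0 90 8C 95.
Offset 16: leading byte 0xEF = 11101111 → 3-byte char #5 = EF 82 AD.
Offset 19: leading byte 0xF3 = 11110011 → 4-byte char #6 = F3 BE B6 BD.
Offset 23: leading byte 0xC5 = 11000101 → 2-byte char #7 = C5 8E.
Offset 25: leading byte 0xF4 = 11110100 → 4-byte char #8 = F4 8B 96 BB.
Offset 29: leading byte 0x4C = 01001100 → 1-byte char #9 = 4C.
Offset 30: leading byte 0xE8 = 11101000 → 3-byte char #10 = E8 92 91.
Leading byte 0xE8 = 11101000 matches 1110xxxx → 3-byte sequence.
Byte 1: 0xE8 = 11101000, payload 1000 (4 bits).
Byte 2: 0x92 = 10010010 (10xxxxxx ✓), payload 010010.
Byte 3: 0x91 = 10010001 (10xxxxxx ✓), payload 010001.
Concatenate: 1000010010010001 = 0x8491 (16 bits → U+8491).

U+8491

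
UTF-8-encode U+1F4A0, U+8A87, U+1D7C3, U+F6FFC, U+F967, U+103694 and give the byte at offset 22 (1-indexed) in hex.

1-indexed offset 22 is 0-indexed offset 21.
U+1F4A0 → 4-byte form F0 9F 92 A0 at offsets 0–3.
U+8A87 → 3-byte form E8 AA 87 at offsets 4–6.
U+1D7C3 → 4-byte form F0 9D 9F 83 at offsets 7–10.
U+F6FFC → 4-byte form F3 B6 BF BC at offsets 11–14.
U+F967 → 3-byte form EF A5 A7 at offsets 15–17.
U+103694 → 4-byte form F4 83 9A 94 at offsets 18–21.
Offset 21 falls in char 6's range; it's byte 4 of F4 83 9A 94 = 0x94.

0x94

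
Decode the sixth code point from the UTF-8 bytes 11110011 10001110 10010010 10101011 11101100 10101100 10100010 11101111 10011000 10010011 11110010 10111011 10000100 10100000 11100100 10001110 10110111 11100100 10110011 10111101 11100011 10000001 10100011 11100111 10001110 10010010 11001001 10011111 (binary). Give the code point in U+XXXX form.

Offset 0: leading byte 0xF3 = 11110011 → 4-byte char #1 = F3 8E 92 AB.
Offset 4: leading byte 0xEC = 11101100 → 3-byte char #2 = EC AC A2.
Offset 7: leading byte 0xEF = 11101111 → 3-byte char #3 = EF 98 93.
Offset 10: leading byte 0xF2 = 11110010 → 4-byte char #4 = F2 BB 84 A0.
Offset 14: leading byte 0xE4 = 11100100 → 3-byte char #5 = E4 8E B7.
Offset 17: leading byte 0xE4 = 11100100 → 3-byte char #6 = E4 B3 BD.
Leading byte 0xE4 = 11100100 matches 1110xxxx → 3-byte sequence.
Byte 1: 0xE4 = 11100100, payload 0100 (4 bits).
Byte 2: 0xB3 = 10110011 (10xxxxxx ✓), payload 110011.
Byte 3: 0xBD = 10111101 (10xxxxxx ✓), payload 111101.
Concatenate: 0100110011111101 = 0x4CFD (16 bits → U+4CFD).

U+4CFD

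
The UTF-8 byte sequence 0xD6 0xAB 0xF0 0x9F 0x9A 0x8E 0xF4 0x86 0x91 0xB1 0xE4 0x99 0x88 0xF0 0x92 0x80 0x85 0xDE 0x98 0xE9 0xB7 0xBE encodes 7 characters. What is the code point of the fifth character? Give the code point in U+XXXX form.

Offset 0: leading byte 0xD6 = 11010110 → 2-byte char #1 = D6 AB.
Offset 2: leading byte 0xF0 = 11110000 → 4-byte char #2 = F0 9F 9A 8E.
Offset 6: leading byte 0xF4 = 11110100 → 4-byte char #3 = F4 86 91 B1.
Offset 10: leading byte 0xE4 = 11100100 → 3-byte char #4 = E4 99 88.
Offset 13: leading byte 0xF0 = 11110000 → 4-byte char #5 = F0 92 80 85.
Leading byte 0xF0 = 11110000 matches 11110xxx → 4-byte sequence.
Byte 1: 0xF0 = 11110000, payload 000 (3 bits).
Byte 2: 0x92 = 10010010 (10xxxxxx ✓), payload 010010.
Byte 3: 0x80 = 10000000 (10xxxxxx ✓), payload 000000.
Byte 4: 0x85 = 10000101 (10xxxxxx ✓), payload 000101.
Concatenate: 000010010000000000101 = 0x12005 (21 bits → U+12005).

U+12005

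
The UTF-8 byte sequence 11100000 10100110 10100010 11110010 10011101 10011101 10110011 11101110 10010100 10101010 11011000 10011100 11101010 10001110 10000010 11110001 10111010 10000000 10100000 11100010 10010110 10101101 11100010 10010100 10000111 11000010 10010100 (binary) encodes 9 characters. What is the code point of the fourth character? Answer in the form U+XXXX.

U+061C

Offset 0: leading byte 0xE0 = 11100000 → 3-byte char #1 = E0 A6 A2.
Offset 3: leading byte 0xF2 = 11110010 → 4-byte char #2 = F2 9D 9D B3.
Offset 7: leading byte 0xEE = 11101110 → 3-byte char #3 = EE 94 AA.
Offset 10: leading byte 0xD8 = 11011000 → 2-byte char #4 = D8 9C.
Leading byte 0xD8 = 11011000 matches 110xxxxx → 2-byte sequence.
Byte 1: 0xD8 = 11011000, payload 11000 (5 bits).
Byte 2: 0x9C = 10011100 (10xxxxxx ✓), payload 011100.
Concatenate: 11000011100 = 0x61C (11 bits → U+061C).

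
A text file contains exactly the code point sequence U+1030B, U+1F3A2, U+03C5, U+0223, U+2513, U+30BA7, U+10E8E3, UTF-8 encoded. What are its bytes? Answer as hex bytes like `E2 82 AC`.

F0 90 8C 8B F0 9F 8E A2 CF 85 C8 A3 E2 94 93 F0 B0 AE A7 F4 8E A3 A3

U+1030B: 4-byte form → F0 90 8C 8B.
U+1F3A2: 4-byte form → F0 9F 8E A2.
U+03C5: 2-byte form → CF 85.
U+0223: 2-byte form → C8 A3.
U+2513: 3-byte form → E2 94 93.
U+30BA7: 4-byte form → F0 B0 AE A7.
U+10E8E3: 4-byte form → F4 8E A3 A3.
Concatenated (23 bytes): F0 90 8C 8B F0 9F 8E A2 CF 85 C8 A3 E2 94 93 F0 B0 AE A7 F4 8E A3 A3.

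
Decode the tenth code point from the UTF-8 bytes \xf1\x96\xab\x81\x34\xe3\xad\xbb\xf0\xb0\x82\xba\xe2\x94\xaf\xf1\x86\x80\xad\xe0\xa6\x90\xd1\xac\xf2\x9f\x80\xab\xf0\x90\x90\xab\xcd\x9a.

U+1042B

Offset 0: leading byte 0xF1 = 11110001 → 4-byte char #1 = F1 96 AB 81.
Offset 4: leading byte 0x34 = 00110100 → 1-byte char #2 = 34.
Offset 5: leading byte 0xE3 = 11100011 → 3-byte char #3 = E3 AD BB.
Offset 8: leading byte 0xF0 = 11110000 → 4-byte char #4 = F0 B0 82 BA.
Offset 12: leading byte 0xE2 = 11100010 → 3-byte char #5 = E2 94 AF.
Offset 15: leading byte 0xF1 = 11110001 → 4-byte char #6 = F1 86 80 AD.
Offset 19: leading byte 0xE0 = 11100000 → 3-byte char #7 = E0 A6 90.
Offset 22: leading byte 0xD1 = 11010001 → 2-byte char #8 = D1 AC.
Offset 24: leading byte 0xF2 = 11110010 → 4-byte char #9 = F2 9F 80 AB.
Offset 28: leading byte 0xF0 = 11110000 → 4-byte char #10 = F0 90 90 AB.
Leading byte 0xF0 = 11110000 matches 11110xxx → 4-byte sequence.
Byte 1: 0xF0 = 11110000, payload 000 (3 bits).
Byte 2: 0x90 = 10010000 (10xxxxxx ✓), payload 010000.
Byte 3: 0x90 = 10010000 (10xxxxxx ✓), payload 010000.
Byte 4: 0xAB = 10101011 (10xxxxxx ✓), payload 101011.
Concatenate: 000010000010000101011 = 0x1042B (21 bits → U+1042B).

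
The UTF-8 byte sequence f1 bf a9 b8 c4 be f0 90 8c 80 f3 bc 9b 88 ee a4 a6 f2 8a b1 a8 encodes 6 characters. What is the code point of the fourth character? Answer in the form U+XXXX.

Offset 0: leading byte 0xF1 = 11110001 → 4-byte char #1 = F1 BF A9 B8.
Offset 4: leading byte 0xC4 = 11000100 → 2-byte char #2 = C4 BE.
Offset 6: leading byte 0xF0 = 11110000 → 4-byte char #3 = F0 90 8C 80.
Offset 10: leading byte 0xF3 = 11110011 → 4-byte char #4 = F3 BC 9B 88.
Leading byte 0xF3 = 11110011 matches 11110xxx → 4-byte sequence.
Byte 1: 0xF3 = 11110011, payload 011 (3 bits).
Byte 2: 0xBC = 10111100 (10xxxxxx ✓), payload 111100.
Byte 3: 0x9B = 10011011 (10xxxxxx ✓), payload 011011.
Byte 4: 0x88 = 10001000 (10xxxxxx ✓), payload 001000.
Concatenate: 011111100011011001000 = 0xFC6C8 (21 bits → U+FC6C8).

U+FC6C8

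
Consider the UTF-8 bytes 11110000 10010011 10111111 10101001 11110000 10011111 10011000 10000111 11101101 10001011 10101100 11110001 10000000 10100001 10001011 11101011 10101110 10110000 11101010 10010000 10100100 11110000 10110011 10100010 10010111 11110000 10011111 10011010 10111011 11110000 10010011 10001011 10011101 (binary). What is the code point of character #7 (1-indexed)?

U+33897

Offset 0: leading byte 0xF0 = 11110000 → 4-byte char #1 = F0 93 BF A9.
Offset 4: leading byte 0xF0 = 11110000 → 4-byte char #2 = F0 9F 98 87.
Offset 8: leading byte 0xED = 11101101 → 3-byte char #3 = ED 8B AC.
Offset 11: leading byte 0xF1 = 11110001 → 4-byte char #4 = F1 80 A1 8B.
Offset 15: leading byte 0xEB = 11101011 → 3-byte char #5 = EB AE B0.
Offset 18: leading byte 0xEA = 11101010 → 3-byte char #6 = EA 90 A4.
Offset 21: leading byte 0xF0 = 11110000 → 4-byte char #7 = F0 B3 A2 97.
Leading byte 0xF0 = 11110000 matches 11110xxx → 4-byte sequence.
Byte 1: 0xF0 = 11110000, payload 000 (3 bits).
Byte 2: 0xB3 = 10110011 (10xxxxxx ✓), payload 110011.
Byte 3: 0xA2 = 10100010 (10xxxxxx ✓), payload 100010.
Byte 4: 0x97 = 10010111 (10xxxxxx ✓), payload 010111.
Concatenate: 000110011100010010111 = 0x33897 (21 bits → U+33897).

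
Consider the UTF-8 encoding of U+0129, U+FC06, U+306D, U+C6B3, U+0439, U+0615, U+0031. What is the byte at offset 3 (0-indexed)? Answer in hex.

0xB0

U+0129 → 2-byte form C4 A9 at offsets 0–1.
U+FC06 → 3-byte form EF B0 86 at offsets 2–4.
Offset 3 falls in char 2's range; it's byte 2 of EF B0 86 = 0xB0.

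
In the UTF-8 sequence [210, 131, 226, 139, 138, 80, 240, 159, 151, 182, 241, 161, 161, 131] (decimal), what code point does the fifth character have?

Offset 0: leading byte 0xD2 = 11010010 → 2-byte char #1 = D2 83.
Offset 2: leading byte 0xE2 = 11100010 → 3-byte char #2 = E2 8B 8A.
Offset 5: leading byte 0x50 = 01010000 → 1-byte char #3 = 50.
Offset 6: leading byte 0xF0 = 11110000 → 4-byte char #4 = F0 9F 97 B6.
Offset 10: leading byte 0xF1 = 11110001 → 4-byte char #5 = F1 A1 A1 83.
Leading byte 0xF1 = 11110001 matches 11110xxx → 4-byte sequence.
Byte 1: 0xF1 = 11110001, payload 001 (3 bits).
Byte 2: 0xA1 = 10100001 (10xxxxxx ✓), payload 100001.
Byte 3: 0xA1 = 10100001 (10xxxxxx ✓), payload 100001.
Byte 4: 0x83 = 10000011 (10xxxxxx ✓), payload 000011.
Concatenate: 001100001100001000011 = 0x61843 (21 bits → U+61843).

U+61843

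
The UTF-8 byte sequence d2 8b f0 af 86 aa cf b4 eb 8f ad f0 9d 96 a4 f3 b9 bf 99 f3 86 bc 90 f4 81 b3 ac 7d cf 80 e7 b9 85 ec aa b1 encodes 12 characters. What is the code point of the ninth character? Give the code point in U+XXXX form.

Offset 0: leading byte 0xD2 = 11010010 → 2-byte char #1 = D2 8B.
Offset 2: leading byte 0xF0 = 11110000 → 4-byte char #2 = F0 AF 86 AA.
Offset 6: leading byte 0xCF = 11001111 → 2-byte char #3 = CF B4.
Offset 8: leading byte 0xEB = 11101011 → 3-byte char #4 = EB 8F AD.
Offset 11: leading byte 0xF0 = 11110000 → 4-byte char #5 = F0 9D 96 A4.
Offset 15: leading byte 0xF3 = 11110011 → 4-byte char #6 = F3 B9 BF 99.
Offset 19: leading byte 0xF3 = 11110011 → 4-byte char #7 = F3 86 BC 90.
Offset 23: leading byte 0xF4 = 11110100 → 4-byte char #8 = F4 81 B3 AC.
Offset 27: leading byte 0x7D = 01111101 → 1-byte char #9 = 7D.
Leading byte 0x7D = 01111101 matches 0xxxxxxx → 1-byte sequence.
Byte 1: 0x7D = 01111101, payload 1111101 (7 bits).
Concatenate: 1111101 = 0x7D (7 bits → U+007D).

U+007D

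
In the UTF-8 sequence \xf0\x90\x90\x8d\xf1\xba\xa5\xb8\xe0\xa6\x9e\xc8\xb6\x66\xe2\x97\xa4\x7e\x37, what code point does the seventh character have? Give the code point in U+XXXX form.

Offset 0: leading byte 0xF0 = 11110000 → 4-byte char #1 = F0 90 90 8D.
Offset 4: leading byte 0xF1 = 11110001 → 4-byte char #2 = F1 BA A5 B8.
Offset 8: leading byte 0xE0 = 11100000 → 3-byte char #3 = E0 A6 9E.
Offset 11: leading byte 0xC8 = 11001000 → 2-byte char #4 = C8 B6.
Offset 13: leading byte 0x66 = 01100110 → 1-byte char #5 = 66.
Offset 14: leading byte 0xE2 = 11100010 → 3-byte char #6 = E2 97 A4.
Offset 17: leading byte 0x7E = 01111110 → 1-byte char #7 = 7E.
Leading byte 0x7E = 01111110 matches 0xxxxxxx → 1-byte sequence.
Byte 1: 0x7E = 01111110, payload 1111110 (7 bits).
Concatenate: 1111110 = 0x7E (7 bits → U+007E).

U+007E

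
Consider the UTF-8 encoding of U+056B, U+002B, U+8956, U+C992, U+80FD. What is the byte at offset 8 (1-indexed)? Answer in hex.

1-indexed offset 8 is 0-indexed offset 7.
U+056B → 2-byte form D5 AB at offsets 0–1.
U+002B → 1-byte form 2B at offsets 2–2.
U+8956 → 3-byte form E8 A5 96 at offsets 3–5.
U+C992 → 3-byte form EC A6 92 at offsets 6–8.
Offset 7 falls in char 4's range; it's byte 2 of EC A6 92 = 0xA6.

0xA6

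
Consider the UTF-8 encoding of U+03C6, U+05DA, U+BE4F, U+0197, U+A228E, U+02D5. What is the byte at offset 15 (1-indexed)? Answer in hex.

1-indexed offset 15 is 0-indexed offset 14.
U+03C6 → 2-byte form CF 86 at offsets 0–1.
U+05DA → 2-byte form D7 9A at offsets 2–3.
U+BE4F → 3-byte form EB B9 8F at offsets 4–6.
U+0197 → 2-byte form C6 97 at offsets 7–8.
U+A228E → 4-byte form F2 A2 8A 8E at offsets 9–12.
U+02D5 → 2-byte form CB 95 at offsets 13–14.
Offset 14 falls in char 6's range; it's byte 2 of CB 95 = 0x95.

0x95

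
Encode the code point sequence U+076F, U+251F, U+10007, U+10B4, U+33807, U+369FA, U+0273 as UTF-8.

U+076F: 2-byte form → DD AF.
U+251F: 3-byte form → E2 94 9F.
U+10007: 4-byte form → F0 90 80 87.
U+10B4: 3-byte form → E1 82 B4.
U+33807: 4-byte form → F0 B3 A0 87.
U+369FA: 4-byte form → F0 B6 A7 BA.
U+0273: 2-byte form → C9 B3.
Concatenated (22 bytes): DD AF E2 94 9F F0 90 80 87 E1 82 B4 F0 B3 A0 87 F0 B6 A7 BA C9 B3.

DD AF E2 94 9F F0 90 80 87 E1 82 B4 F0 B3 A0 87 F0 B6 A7 BA C9 B3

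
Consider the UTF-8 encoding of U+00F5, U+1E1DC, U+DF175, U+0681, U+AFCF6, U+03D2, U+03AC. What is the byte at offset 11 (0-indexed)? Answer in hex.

0x81

U+00F5 → 2-byte form C3 B5 at offsets 0–1.
U+1E1DC → 4-byte form F0 9E 87 9C at offsets 2–5.
U+DF175 → 4-byte form F3 9F 85 B5 at offsets 6–9.
U+0681 → 2-byte form DA 81 at offsets 10–11.
Offset 11 falls in char 4's range; it's byte 2 of DA 81 = 0x81.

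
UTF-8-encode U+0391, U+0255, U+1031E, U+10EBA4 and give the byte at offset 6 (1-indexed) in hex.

1-indexed offset 6 is 0-indexed offset 5.
U+0391 → 2-byte form CE 91 at offsets 0–1.
U+0255 → 2-byte form C9 95 at offsets 2–3.
U+1031E → 4-byte form F0 90 8C 9E at offsets 4–7.
Offset 5 falls in char 3's range; it's byte 2 of F0 90 8C 9E = 0x90.

0x90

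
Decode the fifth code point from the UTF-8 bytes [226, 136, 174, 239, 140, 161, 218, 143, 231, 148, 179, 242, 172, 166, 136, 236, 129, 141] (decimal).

Offset 0: leading byte 0xE2 = 11100010 → 3-byte char #1 = E2 88 AE.
Offset 3: leading byte 0xEF = 11101111 → 3-byte char #2 = EF 8C A1.
Offset 6: leading byte 0xDA = 11011010 → 2-byte char #3 = DA 8F.
Offset 8: leading byte 0xE7 = 11100111 → 3-byte char #4 = E7 94 B3.
Offset 11: leading byte 0xF2 = 11110010 → 4-byte char #5 = F2 AC A6 88.
Leading byte 0xF2 = 11110010 matches 11110xxx → 4-byte sequence.
Byte 1: 0xF2 = 11110010, payload 010 (3 bits).
Byte 2: 0xAC = 10101100 (10xxxxxx ✓), payload 101100.
Byte 3: 0xA6 = 10100110 (10xxxxxx ✓), payload 100110.
Byte 4: 0x88 = 10001000 (10xxxxxx ✓), payload 001000.
Concatenate: 010101100100110001000 = 0xAC988 (21 bits → U+AC988).

U+AC988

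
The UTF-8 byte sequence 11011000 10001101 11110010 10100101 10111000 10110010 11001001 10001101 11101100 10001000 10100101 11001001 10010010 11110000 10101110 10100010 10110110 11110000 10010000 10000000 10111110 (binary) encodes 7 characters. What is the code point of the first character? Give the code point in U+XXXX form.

U+060D

Offset 0: leading byte 0xD8 = 11011000 → 2-byte char #1 = D8 8D.
Leading byte 0xD8 = 11011000 matches 110xxxxx → 2-byte sequence.
Byte 1: 0xD8 = 11011000, payload 11000 (5 bits).
Byte 2: 0x8D = 10001101 (10xxxxxx ✓), payload 001101.
Concatenate: 11000001101 = 0x60D (11 bits → U+060D).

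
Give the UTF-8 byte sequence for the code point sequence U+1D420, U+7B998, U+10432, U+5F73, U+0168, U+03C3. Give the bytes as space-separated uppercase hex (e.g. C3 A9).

U+1D420: 4-byte form → F0 9D 90 A0.
U+7B998: 4-byte form → F1 BB A6 98.
U+10432: 4-byte form → F0 90 90 B2.
U+5F73: 3-byte form → E5 BD B3.
U+0168: 2-byte form → C5 A8.
U+03C3: 2-byte form → CF 83.
Concatenated (19 bytes): F0 9D 90 A0 F1 BB A6 98 F0 90 90 B2 E5 BD B3 C5 A8 CF 83.

F0 9D 90 A0 F1 BB A6 98 F0 90 90 B2 E5 BD B3 C5 A8 CF 83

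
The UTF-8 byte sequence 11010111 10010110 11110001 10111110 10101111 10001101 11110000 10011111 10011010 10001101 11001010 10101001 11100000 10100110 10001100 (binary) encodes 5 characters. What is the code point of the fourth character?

U+02A9

Offset 0: leading byte 0xD7 = 11010111 → 2-byte char #1 = D7 96.
Offset 2: leading byte 0xF1 = 11110001 → 4-byte char #2 = F1 BE AF 8D.
Offset 6: leading byte 0xF0 = 11110000 → 4-byte char #3 = F0 9F 9A 8D.
Offset 10: leading byte 0xCA = 11001010 → 2-byte char #4 = CA A9.
Leading byte 0xCA = 11001010 matches 110xxxxx → 2-byte sequence.
Byte 1: 0xCA = 11001010, payload 01010 (5 bits).
Byte 2: 0xA9 = 10101001 (10xxxxxx ✓), payload 101001.
Concatenate: 01010101001 = 0x2A9 (11 bits → U+02A9).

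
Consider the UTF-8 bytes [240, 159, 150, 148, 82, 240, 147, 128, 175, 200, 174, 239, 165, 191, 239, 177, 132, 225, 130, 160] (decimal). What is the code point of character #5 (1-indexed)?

U+F97F

Offset 0: leading byte 0xF0 = 11110000 → 4-byte char #1 = F0 9F 96 94.
Offset 4: leading byte 0x52 = 01010010 → 1-byte char #2 = 52.
Offset 5: leading byte 0xF0 = 11110000 → 4-byte char #3 = F0 93 80 AF.
Offset 9: leading byte 0xC8 = 11001000 → 2-byte char #4 = C8 AE.
Offset 11: leading byte 0xEF = 11101111 → 3-byte char #5 = EF A5 BF.
Leading byte 0xEF = 11101111 matches 1110xxxx → 3-byte sequence.
Byte 1: 0xEF = 11101111, payload 1111 (4 bits).
Byte 2: 0xA5 = 10100101 (10xxxxxx ✓), payload 100101.
Byte 3: 0xBF = 10111111 (10xxxxxx ✓), payload 111111.
Concatenate: 1111100101111111 = 0xF97F (16 bits → U+F97F).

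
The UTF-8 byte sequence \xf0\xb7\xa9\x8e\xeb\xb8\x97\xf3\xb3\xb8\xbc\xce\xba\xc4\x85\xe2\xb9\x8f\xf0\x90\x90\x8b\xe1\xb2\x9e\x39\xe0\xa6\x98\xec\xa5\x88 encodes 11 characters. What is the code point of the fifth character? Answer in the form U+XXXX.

Offset 0: leading byte 0xF0 = 11110000 → 4-byte char #1 = F0 B7 A9 8E.
Offset 4: leading byte 0xEB = 11101011 → 3-byte char #2 = EB B8 97.
Offset 7: leading byte 0xF3 = 11110011 → 4-byte char #3 = F3 B3 B8 BC.
Offset 11: leading byte 0xCE = 11001110 → 2-byte char #4 = CE BA.
Offset 13: leading byte 0xC4 = 11000100 → 2-byte char #5 = C4 85.
Leading byte 0xC4 = 11000100 matches 110xxxxx → 2-byte sequence.
Byte 1: 0xC4 = 11000100, payload 00100 (5 bits).
Byte 2: 0x85 = 10000101 (10xxxxxx ✓), payload 000101.
Concatenate: 00100000101 = 0x105 (11 bits → U+0105).

U+0105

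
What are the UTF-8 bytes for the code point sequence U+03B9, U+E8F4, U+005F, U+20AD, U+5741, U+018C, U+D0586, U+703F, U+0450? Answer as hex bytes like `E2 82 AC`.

U+03B9: 2-byte form → CE B9.
U+E8F4: 3-byte form → EE A3 B4.
U+005F: 1-byte form → 5F.
U+20AD: 3-byte form → E2 82 AD.
U+5741: 3-byte form → E5 9D 81.
U+018C: 2-byte form → C6 8C.
U+D0586: 4-byte form → F3 90 96 86.
U+703F: 3-byte form → E7 80 BF.
U+0450: 2-byte form → D1 90.
Concatenated (23 bytes): CE B9 EE A3 B4 5F E2 82 AD E5 9D 81 C6 8C F3 90 96 86 E7 80 BF D1 90.

CE B9 EE A3 B4 5F E2 82 AD E5 9D 81 C6 8C F3 90 96 86 E7 80 BF D1 90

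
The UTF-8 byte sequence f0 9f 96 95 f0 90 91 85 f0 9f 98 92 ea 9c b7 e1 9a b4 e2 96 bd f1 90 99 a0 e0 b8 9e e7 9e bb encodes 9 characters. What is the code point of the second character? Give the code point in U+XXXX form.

Offset 0: leading byte 0xF0 = 11110000 → 4-byte char #1 = F0 9F 96 95.
Offset 4: leading byte 0xF0 = 11110000 → 4-byte char #2 = F0 90 91 85.
Leading byte 0xF0 = 11110000 matches 11110xxx → 4-byte sequence.
Byte 1: 0xF0 = 11110000, payload 000 (3 bits).
Byte 2: 0x90 = 10010000 (10xxxxxx ✓), payload 010000.
Byte 3: 0x91 = 10010001 (10xxxxxx ✓), payload 010001.
Byte 4: 0x85 = 10000101 (10xxxxxx ✓), payload 000101.
Concatenate: 000010000010001000101 = 0x10445 (21 bits → U+10445).

U+10445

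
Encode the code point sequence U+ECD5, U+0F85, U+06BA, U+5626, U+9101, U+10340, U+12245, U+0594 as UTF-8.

U+ECD5: 3-byte form → EE B3 95.
U+0F85: 3-byte form → E0 BE 85.
U+06BA: 2-byte form → DA BA.
U+5626: 3-byte form → E5 98 A6.
U+9101: 3-byte form → E9 84 81.
U+10340: 4-byte form → F0 90 8D 80.
U+12245: 4-byte form → F0 92 89 85.
U+0594: 2-byte form → D6 94.
Concatenated (24 bytes): EE B3 95 E0 BE 85 DA BA E5 98 A6 E9 84 81 F0 90 8D 80 F0 92 89 85 D6 94.

EE B3 95 E0 BE 85 DA BA E5 98 A6 E9 84 81 F0 90 8D 80 F0 92 89 85 D6 94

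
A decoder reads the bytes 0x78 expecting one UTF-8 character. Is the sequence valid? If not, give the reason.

Leading byte 0x78 = 01111000 → 1-byte form.

valid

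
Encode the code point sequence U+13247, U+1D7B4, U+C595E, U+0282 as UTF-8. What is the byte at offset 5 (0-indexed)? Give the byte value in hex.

0x9D

U+13247 → 4-byte form F0 93 89 87 at offsets 0–3.
U+1D7B4 → 4-byte form F0 9D 9E B4 at offsets 4–7.
Offset 5 falls in char 2's range; it's byte 2 of F0 9D 9E B4 = 0x9D.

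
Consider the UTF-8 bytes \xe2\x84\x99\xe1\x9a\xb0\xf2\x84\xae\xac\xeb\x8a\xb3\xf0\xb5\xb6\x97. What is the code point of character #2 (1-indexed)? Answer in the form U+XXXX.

Offset 0: leading byte 0xE2 = 11100010 → 3-byte char #1 = E2 84 99.
Offset 3: leading byte 0xE1 = 11100001 → 3-byte char #2 = E1 9A B0.
Leading byte 0xE1 = 11100001 matches 1110xxxx → 3-byte sequence.
Byte 1: 0xE1 = 11100001, payload 0001 (4 bits).
Byte 2: 0x9A = 10011010 (10xxxxxx ✓), payload 011010.
Byte 3: 0xB0 = 10110000 (10xxxxxx ✓), payload 110000.
Concatenate: 0001011010110000 = 0x16B0 (16 bits → U+16B0).

U+16B0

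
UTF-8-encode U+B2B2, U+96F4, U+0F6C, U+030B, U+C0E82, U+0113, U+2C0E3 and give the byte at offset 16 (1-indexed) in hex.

0xC4

1-indexed offset 16 is 0-indexed offset 15.
U+B2B2 → 3-byte form EB 8A B2 at offsets 0–2.
U+96F4 → 3-byte form E9 9B B4 at offsets 3–5.
U+0F6C → 3-byte form E0 BD AC at offsets 6–8.
U+030B → 2-byte form CC 8B at offsets 9–10.
U+C0E82 → 4-byte form F3 80 BA 82 at offsets 11–14.
U+0113 → 2-byte form C4 93 at offsets 15–16.
Offset 15 falls in char 6's range; it's byte 1 of C4 93 = 0xC4.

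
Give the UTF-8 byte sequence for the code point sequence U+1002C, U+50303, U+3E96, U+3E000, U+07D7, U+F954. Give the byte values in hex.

U+1002C: 4-byte form → F0 90 80 AC.
U+50303: 4-byte form → F1 90 8C 83.
U+3E96: 3-byte form → E3 BA 96.
U+3E000: 4-byte form → F0 BE 80 80.
U+07D7: 2-byte form → DF 97.
U+F954: 3-byte form → EF A5 94.
Concatenated (20 bytes): F0 90 80 AC F1 90 8C 83 E3 BA 96 F0 BE 80 80 DF 97 EF A5 94.

F0 90 80 AC F1 90 8C 83 E3 BA 96 F0 BE 80 80 DF 97 EF A5 94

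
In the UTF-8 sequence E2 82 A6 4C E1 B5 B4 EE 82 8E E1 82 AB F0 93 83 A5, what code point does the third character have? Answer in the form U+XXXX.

Offset 0: leading byte 0xE2 = 11100010 → 3-byte char #1 = E2 82 A6.
Offset 3: leading byte 0x4C = 01001100 → 1-byte char #2 = 4C.
Offset 4: leading byte 0xE1 = 11100001 → 3-byte char #3 = E1 B5 B4.
Leading byte 0xE1 = 11100001 matches 1110xxxx → 3-byte sequence.
Byte 1: 0xE1 = 11100001, payload 0001 (4 bits).
Byte 2: 0xB5 = 10110101 (10xxxxxx ✓), payload 110101.
Byte 3: 0xB4 = 10110100 (10xxxxxx ✓), payload 110100.
Concatenate: 0001110101110100 = 0x1D74 (16 bits → U+1D74).

U+1D74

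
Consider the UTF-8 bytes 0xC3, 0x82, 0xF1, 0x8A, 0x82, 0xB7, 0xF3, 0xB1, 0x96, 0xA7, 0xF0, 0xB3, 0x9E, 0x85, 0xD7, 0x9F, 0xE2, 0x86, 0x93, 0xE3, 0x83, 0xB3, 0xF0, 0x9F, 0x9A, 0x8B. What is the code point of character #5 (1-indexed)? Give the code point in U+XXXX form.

U+05DF

Offset 0: leading byte 0xC3 = 11000011 → 2-byte char #1 = C3 82.
Offset 2: leading byte 0xF1 = 11110001 → 4-byte char #2 = F1 8A 82 B7.
Offset 6: leading byte 0xF3 = 11110011 → 4-byte char #3 = F3 B1 96 A7.
Offset 10: leading byte 0xF0 = 11110000 → 4-byte char #4 = F0 B3 9E 85.
Offset 14: leading byte 0xD7 = 11010111 → 2-byte char #5 = D7 9F.
Leading byte 0xD7 = 11010111 matches 110xxxxx → 2-byte sequence.
Byte 1: 0xD7 = 11010111, payload 10111 (5 bits).
Byte 2: 0x9F = 10011111 (10xxxxxx ✓), payload 011111.
Concatenate: 10111011111 = 0x5DF (11 bits → U+05DF).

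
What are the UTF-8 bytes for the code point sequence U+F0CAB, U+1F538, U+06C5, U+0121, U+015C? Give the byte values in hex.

F3 B0 B2 AB F0 9F 94 B8 DB 85 C4 A1 C5 9C

U+F0CAB: 4-byte form → F3 B0 B2 AB.
U+1F538: 4-byte form → F0 9F 94 B8.
U+06C5: 2-byte form → DB 85.
U+0121: 2-byte form → C4 A1.
U+015C: 2-byte form → C5 9C.
Concatenated (14 bytes): F3 B0 B2 AB F0 9F 94 B8 DB 85 C4 A1 C5 9C.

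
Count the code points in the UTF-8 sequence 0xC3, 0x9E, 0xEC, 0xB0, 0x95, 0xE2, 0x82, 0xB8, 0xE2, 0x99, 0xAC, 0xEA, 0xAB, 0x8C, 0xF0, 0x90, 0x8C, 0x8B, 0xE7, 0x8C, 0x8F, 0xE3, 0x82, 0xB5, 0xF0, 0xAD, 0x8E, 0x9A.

9

Byte at offset 0: 0xC3 = 11000011 → 2-byte char (#1). Advance 2.
Byte at offset 2: 0xEC = 11101100 → 3-byte char (#2). Advance 3.
Byte at offset 5: 0xE2 = 11100010 → 3-byte char (#3). Advance 3.
Byte at offset 8: 0xE2 = 11100010 → 3-byte char (#4). Advance 3.
Byte at offset 11: 0xEA = 11101010 → 3-byte char (#5). Advance 3.
Byte at offset 14: 0xF0 = 11110000 → 4-byte char (#6). Advance 4.
Byte at offset 18: 0xE7 = 11100111 → 3-byte char (#7). Advance 3.
Byte at offset 21: 0xE3 = 11100011 → 3-byte char (#8). Advance 3.
Byte at offset 24: 0xF0 = 11110000 → 4-byte char (#9). Advance 4.
Reached end at offset 28 after 9 code points.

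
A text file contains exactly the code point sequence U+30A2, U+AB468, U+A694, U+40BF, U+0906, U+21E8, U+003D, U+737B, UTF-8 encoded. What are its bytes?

E3 82 A2 F2 AB 91 A8 EA 9A 94 E4 82 BF E0 A4 86 E2 87 A8 3D E7 8D BB

U+30A2: 3-byte form → E3 82 A2.
U+AB468: 4-byte form → F2 AB 91 A8.
U+A694: 3-byte form → EA 9A 94.
U+40BF: 3-byte form → E4 82 BF.
U+0906: 3-byte form → E0 A4 86.
U+21E8: 3-byte form → E2 87 A8.
U+003D: 1-byte form → 3D.
U+737B: 3-byte form → E7 8D BB.
Concatenated (23 bytes): E3 82 A2 F2 AB 91 A8 EA 9A 94 E4 82 BF E0 A4 86 E2 87 A8 3D E7 8D BB.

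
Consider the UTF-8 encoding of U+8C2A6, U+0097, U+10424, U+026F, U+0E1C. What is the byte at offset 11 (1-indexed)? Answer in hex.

0xC9

1-indexed offset 11 is 0-indexed offset 10.
U+8C2A6 → 4-byte form F2 8C 8A A6 at offsets 0–3.
U+0097 → 2-byte form C2 97 at offsets 4–5.
U+10424 → 4-byte form F0 90 90 A4 at offsets 6–9.
U+026F → 2-byte form C9 AF at offsets 10–11.
Offset 10 falls in char 4's range; it's byte 1 of C9 AF = 0xC9.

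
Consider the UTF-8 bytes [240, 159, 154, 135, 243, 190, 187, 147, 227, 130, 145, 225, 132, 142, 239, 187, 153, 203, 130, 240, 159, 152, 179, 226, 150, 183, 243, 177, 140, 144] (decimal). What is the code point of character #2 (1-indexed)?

Offset 0: leading byte 0xF0 = 11110000 → 4-byte char #1 = F0 9F 9A 87.
Offset 4: leading byte 0xF3 = 11110011 → 4-byte char #2 = F3 BE BB 93.
Leading byte 0xF3 = 11110011 matches 11110xxx → 4-byte sequence.
Byte 1: 0xF3 = 11110011, payload 011 (3 bits).
Byte 2: 0xBE = 10111110 (10xxxxxx ✓), payload 111110.
Byte 3: 0xBB = 10111011 (10xxxxxx ✓), payload 111011.
Byte 4: 0x93 = 10010011 (10xxxxxx ✓), payload 010011.
Concatenate: 011111110111011010011 = 0xFEED3 (21 bits → U+FEED3).

U+FEED3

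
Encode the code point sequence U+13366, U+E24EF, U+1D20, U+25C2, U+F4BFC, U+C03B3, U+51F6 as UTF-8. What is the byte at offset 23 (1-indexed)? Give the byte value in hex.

1-indexed offset 23 is 0-indexed offset 22.
U+13366 → 4-byte form F0 93 8D A6 at offsets 0–3.
U+E24EF → 4-byte form F3 A2 93 AF at offsets 4–7.
U+1D20 → 3-byte form E1 B4 A0 at offsets 8–10.
U+25C2 → 3-byte form E2 97 82 at offsets 11–13.
U+F4BFC → 4-byte form F3 B4 AF BC at offsets 14–17.
U+C03B3 → 4-byte form F3 80 8E B3 at offsets 18–21.
U+51F6 → 3-byte form E5 87 B6 at offsets 22–24.
Offset 22 falls in char 7's range; it's byte 1 of E5 87 B6 = 0xE5.

0xE5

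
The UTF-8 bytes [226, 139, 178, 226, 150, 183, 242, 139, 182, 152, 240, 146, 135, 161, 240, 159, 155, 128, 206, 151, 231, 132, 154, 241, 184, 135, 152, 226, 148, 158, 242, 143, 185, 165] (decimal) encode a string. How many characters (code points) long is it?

10

Byte at offset 0: 0xE2 = 11100010 → 3-byte char (#1). Advance 3.
Byte at offset 3: 0xE2 = 11100010 → 3-byte char (#2). Advance 3.
Byte at offset 6: 0xF2 = 11110010 → 4-byte char (#3). Advance 4.
Byte at offset 10: 0xF0 = 11110000 → 4-byte char (#4). Advance 4.
Byte at offset 14: 0xF0 = 11110000 → 4-byte char (#5). Advance 4.
Byte at offset 18: 0xCE = 11001110 → 2-byte char (#6). Advance 2.
Byte at offset 20: 0xE7 = 11100111 → 3-byte char (#7). Advance 3.
Byte at offset 23: 0xF1 = 11110001 → 4-byte char (#8). Advance 4.
Byte at offset 27: 0xE2 = 11100010 → 3-byte char (#9). Advance 3.
Byte at offset 30: 0xF2 = 11110010 → 4-byte char (#10). Advance 4.
Reached end at offset 34 after 10 code points.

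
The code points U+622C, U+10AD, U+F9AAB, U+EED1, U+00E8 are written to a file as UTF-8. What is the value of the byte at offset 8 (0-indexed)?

U+622C → 3-byte form E6 88 AC at offsets 0–2.
U+10AD → 3-byte form E1 82 AD at offsets 3–5.
U+F9AAB → 4-byte form F3 B9 AA AB at offsets 6–9.
Offset 8 falls in char 3's range; it's byte 3 of F3 B9 AA AB = 0xAA.

0xAA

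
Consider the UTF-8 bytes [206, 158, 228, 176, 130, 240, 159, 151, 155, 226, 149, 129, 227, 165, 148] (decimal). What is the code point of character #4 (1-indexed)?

Offset 0: leading byte 0xCE = 11001110 → 2-byte char #1 = CE 9E.
Offset 2: leading byte 0xE4 = 11100100 → 3-byte char #2 = E4 B0 82.
Offset 5: leading byte 0xF0 = 11110000 → 4-byte char #3 = F0 9F 97 9B.
Offset 9: leading byte 0xE2 = 11100010 → 3-byte char #4 = E2 95 81.
Leading byte 0xE2 = 11100010 matches 1110xxxx → 3-byte sequence.
Byte 1: 0xE2 = 11100010, payload 0010 (4 bits).
Byte 2: 0x95 = 10010101 (10xxxxxx ✓), payload 010101.
Byte 3: 0x81 = 10000001 (10xxxxxx ✓), payload 000001.
Concatenate: 0010010101000001 = 0x2541 (16 bits → U+2541).

U+2541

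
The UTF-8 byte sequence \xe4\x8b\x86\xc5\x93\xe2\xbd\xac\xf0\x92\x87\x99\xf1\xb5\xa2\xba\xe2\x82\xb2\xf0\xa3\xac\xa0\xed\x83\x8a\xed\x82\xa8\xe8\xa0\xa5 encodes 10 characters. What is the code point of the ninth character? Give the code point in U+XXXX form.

Offset 0: leading byte 0xE4 = 11100100 → 3-byte char #1 = E4 8B 86.
Offset 3: leading byte 0xC5 = 11000101 → 2-byte char #2 = C5 93.
Offset 5: leading byte 0xE2 = 11100010 → 3-byte char #3 = E2 BD AC.
Offset 8: leading byte 0xF0 = 11110000 → 4-byte char #4 = F0 92 87 99.
Offset 12: leading byte 0xF1 = 11110001 → 4-byte char #5 = F1 B5 A2 BA.
Offset 16: leading byte 0xE2 = 11100010 → 3-byte char #6 = E2 82 B2.
Offset 19: leading byte 0xF0 = 11110000 → 4-byte char #7 = F0 A3 AC A0.
Offset 23: leading byte 0xED = 11101101 → 3-byte char #8 = ED 83 8A.
Offset 26: leading byte 0xED = 11101101 → 3-byte char #9 = ED 82 A8.
Leading byte 0xED = 11101101 matches 1110xxxx → 3-byte sequence.
Byte 1: 0xED = 11101101, payload 1101 (4 bits).
Byte 2: 0x82 = 10000010 (10xxxxxx ✓), payload 000010.
Byte 3: 0xA8 = 10101000 (10xxxxxx ✓), payload 101000.
Concatenate: 1101000010101000 = 0xD0A8 (16 bits → U+D0A8).

U+D0A8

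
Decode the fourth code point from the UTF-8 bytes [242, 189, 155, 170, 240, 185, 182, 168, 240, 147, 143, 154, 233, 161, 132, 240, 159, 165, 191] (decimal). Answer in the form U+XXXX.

Offset 0: leading byte 0xF2 = 11110010 → 4-byte char #1 = F2 BD 9B AA.
Offset 4: leading byte 0xF0 = 11110000 → 4-byte char #2 = F0 B9 B6 A8.
Offset 8: leading byte 0xF0 = 11110000 → 4-byte char #3 = F0 93 8F 9A.
Offset 12: leading byte 0xE9 = 11101001 → 3-byte char #4 = E9 A1 84.
Leading byte 0xE9 = 11101001 matches 1110xxxx → 3-byte sequence.
Byte 1: 0xE9 = 11101001, payload 1001 (4 bits).
Byte 2: 0xA1 = 10100001 (10xxxxxx ✓), payload 100001.
Byte 3: 0x84 = 10000100 (10xxxxxx ✓), payload 000100.
Concatenate: 1001100001000100 = 0x9844 (16 bits → U+9844).

U+9844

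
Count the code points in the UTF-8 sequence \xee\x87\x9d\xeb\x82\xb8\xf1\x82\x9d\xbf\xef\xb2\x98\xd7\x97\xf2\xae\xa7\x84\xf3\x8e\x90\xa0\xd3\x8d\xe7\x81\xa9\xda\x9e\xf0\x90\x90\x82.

Byte at offset 0: 0xEE = 11101110 → 3-byte char (#1). Advance 3.
Byte at offset 3: 0xEB = 11101011 → 3-byte char (#2). Advance 3.
Byte at offset 6: 0xF1 = 11110001 → 4-byte char (#3). Advance 4.
Byte at offset 10: 0xEF = 11101111 → 3-byte char (#4). Advance 3.
Byte at offset 13: 0xD7 = 11010111 → 2-byte char (#5). Advance 2.
Byte at offset 15: 0xF2 = 11110010 → 4-byte char (#6). Advance 4.
Byte at offset 19: 0xF3 = 11110011 → 4-byte char (#7). Advance 4.
Byte at offset 23: 0xD3 = 11010011 → 2-byte char (#8). Advance 2.
Byte at offset 25: 0xE7 = 11100111 → 3-byte char (#9). Advance 3.
Byte at offset 28: 0xDA = 11011010 → 2-byte char (#10). Advance 2.
Byte at offset 30: 0xF0 = 11110000 → 4-byte char (#11). Advance 4.
Reached end at offset 34 after 11 code points.

11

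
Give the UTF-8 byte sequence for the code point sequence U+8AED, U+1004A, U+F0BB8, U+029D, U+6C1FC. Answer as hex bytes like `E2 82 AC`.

E8 AB AD F0 90 81 8A F3 B0 AE B8 CA 9D F1 AC 87 BC

U+8AED: 3-byte form → E8 AB AD.
U+1004A: 4-byte form → F0 90 81 8A.
U+F0BB8: 4-byte form → F3 B0 AE B8.
U+029D: 2-byte form → CA 9D.
U+6C1FC: 4-byte form → F1 AC 87 BC.
Concatenated (17 bytes): E8 AB AD F0 90 81 8A F3 B0 AE B8 CA 9D F1 AC 87 BC.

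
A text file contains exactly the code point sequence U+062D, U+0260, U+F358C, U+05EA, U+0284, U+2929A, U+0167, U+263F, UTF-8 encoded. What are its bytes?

D8 AD C9 A0 F3 B3 96 8C D7 AA CA 84 F0 A9 8A 9A C5 A7 E2 98 BF

U+062D: 2-byte form → D8 AD.
U+0260: 2-byte form → C9 A0.
U+F358C: 4-byte form → F3 B3 96 8C.
U+05EA: 2-byte form → D7 AA.
U+0284: 2-byte form → CA 84.
U+2929A: 4-byte form → F0 A9 8A 9A.
U+0167: 2-byte form → C5 A7.
U+263F: 3-byte form → E2 98 BF.
Concatenated (21 bytes): D8 AD C9 A0 F3 B3 96 8C D7 AA CA 84 F0 A9 8A 9A C5 A7 E2 98 BF.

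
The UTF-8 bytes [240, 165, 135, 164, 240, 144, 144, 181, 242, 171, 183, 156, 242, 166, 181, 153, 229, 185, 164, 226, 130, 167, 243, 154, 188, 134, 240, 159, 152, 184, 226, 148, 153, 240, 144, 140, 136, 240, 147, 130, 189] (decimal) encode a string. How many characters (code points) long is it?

Byte at offset 0: 0xF0 = 11110000 → 4-byte char (#1). Advance 4.
Byte at offset 4: 0xF0 = 11110000 → 4-byte char (#2). Advance 4.
Byte at offset 8: 0xF2 = 11110010 → 4-byte char (#3). Advance 4.
Byte at offset 12: 0xF2 = 11110010 → 4-byte char (#4). Advance 4.
Byte at offset 16: 0xE5 = 11100101 → 3-byte char (#5). Advance 3.
Byte at offset 19: 0xE2 = 11100010 → 3-byte char (#6). Advance 3.
Byte at offset 22: 0xF3 = 11110011 → 4-byte char (#7). Advance 4.
Byte at offset 26: 0xF0 = 11110000 → 4-byte char (#8). Advance 4.
Byte at offset 30: 0xE2 = 11100010 → 3-byte char (#9). Advance 3.
Byte at offset 33: 0xF0 = 11110000 → 4-byte char (#10). Advance 4.
Byte at offset 37: 0xF0 = 11110000 → 4-byte char (#11). Advance 4.
Reached end at offset 41 after 11 code points.

11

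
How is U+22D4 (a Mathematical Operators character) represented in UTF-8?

E2 8B 94

U+22D4 = 0x22D4 = 8916 decimal. In range U+0800–U+FFFF → 3-byte form: 1110xxxx 10xxxxxx 10xxxxxx.
Binary (16 bits): 0010001011010100.
Split 4+6+6: 0010 | 001011 | 010100.
Byte 1: 11100010 = 0xE2.
Byte 2: 10001011 = 0x8B.
Byte 3: 10010100 = 0x94.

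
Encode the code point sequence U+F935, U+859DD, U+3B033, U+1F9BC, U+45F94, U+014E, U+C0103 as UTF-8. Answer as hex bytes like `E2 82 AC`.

U+F935: 3-byte form → EF A4 B5.
U+859DD: 4-byte form → F2 85 A7 9D.
U+3B033: 4-byte form → F0 BB 80 B3.
U+1F9BC: 4-byte form → F0 9F A6 BC.
U+45F94: 4-byte form → F1 85 BE 94.
U+014E: 2-byte form → C5 8E.
U+C0103: 4-byte form → F3 80 84 83.
Concatenated (25 bytes): EF A4 B5 F2 85 A7 9D F0 BB 80 B3 F0 9F A6 BC F1 85 BE 94 C5 8E F3 80 84 83.

EF A4 B5 F2 85 A7 9D F0 BB 80 B3 F0 9F A6 BC F1 85 BE 94 C5 8E F3 80 84 83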